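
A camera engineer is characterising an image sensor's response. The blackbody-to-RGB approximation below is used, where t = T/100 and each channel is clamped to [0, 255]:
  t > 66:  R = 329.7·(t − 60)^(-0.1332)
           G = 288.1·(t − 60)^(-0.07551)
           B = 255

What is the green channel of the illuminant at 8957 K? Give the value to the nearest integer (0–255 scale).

223

t = 8957/100 = 89.57; the t > 66 branch applies.
G = 288.1·(89.57 − 60)^(-0.07551) = 288.1·29.57^(-0.07551) = 288.1·0.77435 = 223.090.
Rounded: 223.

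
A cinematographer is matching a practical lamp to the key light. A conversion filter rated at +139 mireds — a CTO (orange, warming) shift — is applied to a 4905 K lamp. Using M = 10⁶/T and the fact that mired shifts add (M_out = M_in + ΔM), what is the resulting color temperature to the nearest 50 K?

M_in = 10⁶/4905 = 203.87 mireds.
M_out = 203.87 + (+139) = 342.87 mireds.
T_out = 10⁶/342.87 = 2916.5 K → 2900 K.

2900 K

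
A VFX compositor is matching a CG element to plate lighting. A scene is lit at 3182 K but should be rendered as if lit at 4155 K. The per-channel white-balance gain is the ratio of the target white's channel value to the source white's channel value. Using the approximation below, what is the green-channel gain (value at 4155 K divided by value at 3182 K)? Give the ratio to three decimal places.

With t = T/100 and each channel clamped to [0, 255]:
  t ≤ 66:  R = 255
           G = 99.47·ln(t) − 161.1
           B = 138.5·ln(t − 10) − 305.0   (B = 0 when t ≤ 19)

At 3182 K (t = 31.82):
  G = 99.47·ln 31.82 − 161.1 = 99.47·3.4601 − 161.1 = 183.076.
At 4155 K (t = 41.55):
  G = 99.47·ln 41.55 − 161.1 = 99.47·3.7269 − 161.1 = 209.614.
Gain = 209.614 / 183.076 = 1.1450 → 1.145.

1.145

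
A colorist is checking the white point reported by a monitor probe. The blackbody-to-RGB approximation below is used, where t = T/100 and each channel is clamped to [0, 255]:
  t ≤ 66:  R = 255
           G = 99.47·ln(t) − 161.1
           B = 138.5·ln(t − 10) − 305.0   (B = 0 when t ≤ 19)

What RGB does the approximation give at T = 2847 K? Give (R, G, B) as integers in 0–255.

t = 2847/100 = 28.47; the t ≤ 66 branch applies.
R = 255 by definition for t ≤ 66.
G = 99.47·ln 28.47 − 161.1 = 99.47·3.3489 − 161.1 = 172.010.
B = 138.5·ln(28.47 − 10) − 305.0 = 138.5·ln 18.47 − 305.0 = 138.5·2.9161 − 305.0 = 98.886.
Rounded: (255, 172, 99).

(255, 172, 99)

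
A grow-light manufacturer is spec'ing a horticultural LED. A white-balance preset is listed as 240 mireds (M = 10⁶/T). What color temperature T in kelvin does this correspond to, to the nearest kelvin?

T = 10⁶ / 240 = 4166.67 K → 4167 K.

4167 K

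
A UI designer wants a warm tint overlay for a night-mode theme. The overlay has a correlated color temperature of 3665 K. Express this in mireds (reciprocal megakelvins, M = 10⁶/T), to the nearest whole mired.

M = 10⁶ / 3665 = 272.851 → 273 mireds.

273 mireds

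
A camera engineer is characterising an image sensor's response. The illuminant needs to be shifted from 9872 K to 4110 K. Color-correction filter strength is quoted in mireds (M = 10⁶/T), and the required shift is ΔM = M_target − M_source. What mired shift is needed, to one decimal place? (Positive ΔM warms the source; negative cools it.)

M_source = 10⁶/9872 = 101.297; M_target = 10⁶/4110 = 243.309.
ΔM = 243.309 − 101.297 = 142.012 → +142.0 mireds, a warming shift.

+142.0 mireds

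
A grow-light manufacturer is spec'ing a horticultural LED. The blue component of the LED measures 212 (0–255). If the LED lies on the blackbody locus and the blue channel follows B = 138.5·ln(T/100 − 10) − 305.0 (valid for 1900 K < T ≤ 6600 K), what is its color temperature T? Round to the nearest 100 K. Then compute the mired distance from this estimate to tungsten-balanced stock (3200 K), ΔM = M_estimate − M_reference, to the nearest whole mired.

-120 mireds

ln(t − 10) = (212 + 305.0) / 138.5 = 3.7329.
t − 10 = e^3.7329 = 41.798, so t = 51.798.
T = 100·t = 5180 K → 5200 K to the nearest 100 K.
M_estimate = 10⁶/5200 = 192.31; M_reference = 10⁶/3200 = 312.50.
ΔM = 192.31 − 312.50 = -120.19 → -120 mireds.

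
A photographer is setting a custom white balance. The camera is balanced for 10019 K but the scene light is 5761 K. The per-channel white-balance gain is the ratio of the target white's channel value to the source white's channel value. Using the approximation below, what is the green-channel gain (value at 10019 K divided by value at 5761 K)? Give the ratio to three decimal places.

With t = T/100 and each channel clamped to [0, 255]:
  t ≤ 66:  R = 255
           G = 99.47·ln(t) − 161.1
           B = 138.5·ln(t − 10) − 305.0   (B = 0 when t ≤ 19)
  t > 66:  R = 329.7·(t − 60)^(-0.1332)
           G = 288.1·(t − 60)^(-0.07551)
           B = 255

At 5761 K (t = 57.61):
  G = 99.47·ln 57.61 − 161.1 = 99.47·4.0537 − 161.1 = 242.121.
At 10019 K (t = 100.19):
  G = 288.1·(100.19 − 60)^(-0.07551) = 288.1·40.19^(-0.07551) = 288.1·0.75661 = 217.980.
Gain = 217.980 / 242.121 = 0.9003 → 0.900.

0.900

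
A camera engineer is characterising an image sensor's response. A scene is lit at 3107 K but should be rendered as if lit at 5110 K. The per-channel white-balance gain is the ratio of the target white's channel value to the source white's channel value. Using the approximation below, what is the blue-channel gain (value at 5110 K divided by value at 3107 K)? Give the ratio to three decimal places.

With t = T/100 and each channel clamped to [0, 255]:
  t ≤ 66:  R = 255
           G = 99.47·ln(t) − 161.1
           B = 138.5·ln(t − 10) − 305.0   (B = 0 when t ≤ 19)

At 3107 K (t = 31.07):
  B = 138.5·ln(31.07 − 10) − 305.0 = 138.5·ln 21.07 − 305.0 = 138.5·3.0479 − 305.0 = 117.127.
At 5110 K (t = 51.1):
  B = 138.5·ln(51.1 − 10) − 305.0 = 138.5·ln 41.1 − 305.0 = 138.5·3.7160 − 305.0 = 209.667.
Gain = 209.667 / 117.127 = 1.7901 → 1.790.

1.790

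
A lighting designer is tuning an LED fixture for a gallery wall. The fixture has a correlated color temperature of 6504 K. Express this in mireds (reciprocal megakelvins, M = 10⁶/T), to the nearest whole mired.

M = 10⁶ / 6504 = 153.752 → 154 mireds.

154 mireds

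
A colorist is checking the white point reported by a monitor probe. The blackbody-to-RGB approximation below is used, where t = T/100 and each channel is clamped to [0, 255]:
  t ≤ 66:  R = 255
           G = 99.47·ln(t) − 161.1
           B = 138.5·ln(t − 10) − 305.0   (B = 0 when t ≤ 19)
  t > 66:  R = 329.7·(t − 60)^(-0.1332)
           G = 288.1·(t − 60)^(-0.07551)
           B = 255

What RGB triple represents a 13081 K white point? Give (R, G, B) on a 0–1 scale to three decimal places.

(0.733, 0.819, 1.000)

t = 13081/100 = 130.81; the t > 66 branch applies.
R = 329.7·(130.81 − 60)^(-0.1332) = 329.7·70.81^(-0.1332) = 329.7·0.56698 = 186.933.
G = 288.1·(130.81 − 60)^(-0.07551) = 288.1·70.81^(-0.07551) = 288.1·0.72494 = 208.854.
B = 255 by definition for t > 66.
Dividing each by 255: (0.7331, 0.8190, 1.0000) → (0.733, 0.819, 1.000).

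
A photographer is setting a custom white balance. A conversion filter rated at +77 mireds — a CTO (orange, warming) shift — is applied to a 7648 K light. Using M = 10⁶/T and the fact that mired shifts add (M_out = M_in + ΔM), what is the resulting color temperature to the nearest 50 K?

4800 K

M_in = 10⁶/7648 = 130.75 mireds.
M_out = 130.75 + (+77) = 207.75 mireds.
T_out = 10⁶/207.75 = 4813.4 K → 4800 K.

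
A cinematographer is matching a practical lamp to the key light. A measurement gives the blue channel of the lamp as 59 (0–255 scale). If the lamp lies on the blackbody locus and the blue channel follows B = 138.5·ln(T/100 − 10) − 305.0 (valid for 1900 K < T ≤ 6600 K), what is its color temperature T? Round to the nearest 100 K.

ln(t − 10) = (59 + 305.0) / 138.5 = 2.6282.
t − 10 = e^2.6282 = 13.848, so t = 23.848.
T = 100·t = 2385 K → 2400 K to the nearest 100 K.

2400 K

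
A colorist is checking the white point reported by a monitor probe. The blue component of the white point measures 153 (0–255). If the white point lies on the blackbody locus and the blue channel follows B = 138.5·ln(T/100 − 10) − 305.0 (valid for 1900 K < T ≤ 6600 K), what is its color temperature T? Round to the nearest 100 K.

3700 K

ln(t − 10) = (153 + 305.0) / 138.5 = 3.3069.
t − 10 = e^3.3069 = 27.299, so t = 37.299.
T = 100·t = 3730 K → 3700 K to the nearest 100 K.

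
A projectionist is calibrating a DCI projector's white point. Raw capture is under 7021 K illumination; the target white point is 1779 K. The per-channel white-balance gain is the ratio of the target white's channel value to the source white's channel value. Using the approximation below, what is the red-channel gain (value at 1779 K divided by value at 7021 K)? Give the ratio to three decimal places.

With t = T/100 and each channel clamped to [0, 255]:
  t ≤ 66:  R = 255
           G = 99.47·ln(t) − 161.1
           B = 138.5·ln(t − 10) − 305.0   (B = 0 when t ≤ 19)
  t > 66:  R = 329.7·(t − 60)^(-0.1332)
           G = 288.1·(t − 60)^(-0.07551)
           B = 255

1.054

At 7021 K (t = 70.21):
  R = 329.7·(70.21 − 60)^(-0.1332) = 329.7·10.21^(-0.1332) = 329.7·0.73383 = 241.945.
At 1779 K (t = 17.79):
  R = 255 by definition for t ≤ 66.
Gain = 255.000 / 241.945 = 1.0540 → 1.054.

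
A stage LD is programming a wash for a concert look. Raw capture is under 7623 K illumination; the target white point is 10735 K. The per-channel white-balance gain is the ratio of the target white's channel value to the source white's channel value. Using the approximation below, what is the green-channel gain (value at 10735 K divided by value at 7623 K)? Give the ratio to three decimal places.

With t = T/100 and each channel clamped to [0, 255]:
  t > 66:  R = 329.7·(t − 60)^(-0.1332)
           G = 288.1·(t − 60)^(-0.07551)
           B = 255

At 7623 K (t = 76.23):
  G = 288.1·(76.23 − 60)^(-0.07551) = 288.1·16.23^(-0.07551) = 288.1·0.81023 = 233.428.
At 10735 K (t = 107.35):
  G = 288.1·(107.35 − 60)^(-0.07551) = 288.1·47.35^(-0.07551) = 288.1·0.74730 = 215.298.
Gain = 215.298 / 233.428 = 0.9223 → 0.922.

0.922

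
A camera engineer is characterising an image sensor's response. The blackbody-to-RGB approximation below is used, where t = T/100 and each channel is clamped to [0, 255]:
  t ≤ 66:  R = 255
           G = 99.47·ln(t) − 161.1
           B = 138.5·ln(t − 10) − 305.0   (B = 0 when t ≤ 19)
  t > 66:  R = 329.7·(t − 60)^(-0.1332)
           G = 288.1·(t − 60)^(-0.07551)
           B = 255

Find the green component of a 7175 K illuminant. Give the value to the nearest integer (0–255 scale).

t = 7175/100 = 71.75; the t > 66 branch applies.
G = 288.1·(71.75 − 60)^(-0.07551) = 288.1·11.75^(-0.07551) = 288.1·0.83024 = 239.191.
Rounded: 239.

239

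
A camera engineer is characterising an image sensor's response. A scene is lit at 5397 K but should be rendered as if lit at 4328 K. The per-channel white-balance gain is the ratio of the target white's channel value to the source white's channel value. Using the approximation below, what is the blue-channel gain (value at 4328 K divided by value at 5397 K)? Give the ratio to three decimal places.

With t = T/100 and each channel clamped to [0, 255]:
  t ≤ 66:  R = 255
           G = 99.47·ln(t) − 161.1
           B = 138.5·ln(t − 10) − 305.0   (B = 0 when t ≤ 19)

At 5397 K (t = 53.97):
  B = 138.5·ln(53.97 − 10) − 305.0 = 138.5·ln 43.97 − 305.0 = 138.5·3.7835 − 305.0 = 219.016.
At 4328 K (t = 43.28):
  B = 138.5·ln(43.28 − 10) − 305.0 = 138.5·ln 33.28 − 305.0 = 138.5·3.5050 − 305.0 = 180.436.
Gain = 180.436 / 219.016 = 0.8239 → 0.824.

0.824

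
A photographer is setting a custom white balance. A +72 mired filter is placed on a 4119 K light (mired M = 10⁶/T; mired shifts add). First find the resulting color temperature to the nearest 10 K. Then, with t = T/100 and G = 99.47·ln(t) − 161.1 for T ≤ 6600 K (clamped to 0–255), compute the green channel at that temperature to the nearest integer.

M_in = 10⁶/4119 = 242.78; M_out = 242.78 + (+72) = 314.78.
T_out = 10⁶/314.78 = 3176.8 K → 3180 K; t = 31.8.
G = 99.47·ln 31.8 − 161.1 = 99.47·3.4595 − 161.1 = 183.013.
Rounded: 183.

183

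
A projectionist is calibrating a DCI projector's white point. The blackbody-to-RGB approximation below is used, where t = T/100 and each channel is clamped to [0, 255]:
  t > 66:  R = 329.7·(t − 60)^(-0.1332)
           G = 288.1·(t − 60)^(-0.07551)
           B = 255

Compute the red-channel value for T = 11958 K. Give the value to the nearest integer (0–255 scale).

t = 11958/100 = 119.58; the t > 66 branch applies.
R = 329.7·(119.58 − 60)^(-0.1332) = 329.7·59.58^(-0.1332) = 329.7·0.58017 = 191.283.
Rounded: 191.

191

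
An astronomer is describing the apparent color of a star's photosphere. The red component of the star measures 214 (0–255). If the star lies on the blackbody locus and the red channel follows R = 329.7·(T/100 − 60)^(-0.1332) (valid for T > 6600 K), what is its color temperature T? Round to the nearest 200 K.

8600 K

(t − 60)^(-0.1332) = 214/329.7 = 0.64907.
t − 60 = 0.64907^(1/-0.1332) = 0.64907^(-7.508) = 25.657, so t = 85.657.
T = 100·t = 8566 K → 8600 K to the nearest 200 K.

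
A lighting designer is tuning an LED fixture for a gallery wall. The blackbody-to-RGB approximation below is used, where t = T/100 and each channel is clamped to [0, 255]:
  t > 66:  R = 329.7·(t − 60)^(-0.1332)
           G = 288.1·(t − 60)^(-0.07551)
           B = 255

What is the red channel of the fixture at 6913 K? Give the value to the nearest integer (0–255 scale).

t = 6913/100 = 69.13; the t > 66 branch applies.
R = 329.7·(69.13 − 60)^(-0.1332) = 329.7·9.13^(-0.1332) = 329.7·0.74484 = 245.575.
Rounded: 246.

246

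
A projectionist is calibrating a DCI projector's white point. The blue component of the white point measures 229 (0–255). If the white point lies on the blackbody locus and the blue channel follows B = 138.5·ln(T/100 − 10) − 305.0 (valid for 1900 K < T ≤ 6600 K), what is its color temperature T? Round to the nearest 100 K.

5700 K

ln(t − 10) = (229 + 305.0) / 138.5 = 3.8556.
t − 10 = e^3.8556 = 47.257, so t = 57.257.
T = 100·t = 5726 K → 5700 K to the nearest 100 K.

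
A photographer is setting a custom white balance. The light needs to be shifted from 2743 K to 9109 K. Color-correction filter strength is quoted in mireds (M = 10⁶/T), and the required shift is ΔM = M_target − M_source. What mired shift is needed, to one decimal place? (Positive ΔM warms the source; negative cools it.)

-254.8 mireds

M_source = 10⁶/2743 = 364.564; M_target = 10⁶/9109 = 109.782.
ΔM = 109.782 − 364.564 = -254.783 → -254.8 mireds, a cooling shift.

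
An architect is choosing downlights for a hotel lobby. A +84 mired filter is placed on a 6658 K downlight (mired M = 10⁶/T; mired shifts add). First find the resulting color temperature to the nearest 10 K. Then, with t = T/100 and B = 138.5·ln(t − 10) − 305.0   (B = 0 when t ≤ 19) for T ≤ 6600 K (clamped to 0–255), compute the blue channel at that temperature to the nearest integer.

M_in = 10⁶/6658 = 150.20; M_out = 150.20 + (+84) = 234.20.
T_out = 10⁶/234.20 = 4269.9 K → 4270 K; t = 42.7.
B = 138.5·ln(42.7 − 10) − 305.0 = 138.5·ln 32.7 − 305.0 = 138.5·3.4874 − 305.0 = 178.001.
Rounded: 178.

178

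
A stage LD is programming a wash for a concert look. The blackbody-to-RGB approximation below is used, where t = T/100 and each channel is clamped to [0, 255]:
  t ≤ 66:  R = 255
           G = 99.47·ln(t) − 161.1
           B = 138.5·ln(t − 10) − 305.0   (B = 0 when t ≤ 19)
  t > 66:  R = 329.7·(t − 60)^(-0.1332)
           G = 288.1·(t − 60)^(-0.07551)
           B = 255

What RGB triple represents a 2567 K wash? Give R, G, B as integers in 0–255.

t = 2567/100 = 25.67; the t ≤ 66 branch applies.
R = 255 by definition for t ≤ 66.
G = 99.47·ln 25.67 − 161.1 = 99.47·3.2453 − 161.1 = 161.712.
B = 138.5·ln(25.67 − 10) − 305.0 = 138.5·ln 15.67 − 305.0 = 138.5·2.7517 − 305.0 = 76.117.
Rounded: (255, 162, 76).

R=255, G=162, B=76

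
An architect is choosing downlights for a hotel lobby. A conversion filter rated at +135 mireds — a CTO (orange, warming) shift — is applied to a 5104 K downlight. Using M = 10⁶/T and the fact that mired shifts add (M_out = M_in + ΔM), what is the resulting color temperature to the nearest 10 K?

3020 K

M_in = 10⁶/5104 = 195.92 mireds.
M_out = 195.92 + (+135) = 330.92 mireds.
T_out = 10⁶/330.92 = 3021.8 K → 3020 K.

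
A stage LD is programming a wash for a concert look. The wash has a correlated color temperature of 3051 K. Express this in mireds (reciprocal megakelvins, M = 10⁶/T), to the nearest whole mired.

328 mireds

M = 10⁶ / 3051 = 327.761 → 328 mireds.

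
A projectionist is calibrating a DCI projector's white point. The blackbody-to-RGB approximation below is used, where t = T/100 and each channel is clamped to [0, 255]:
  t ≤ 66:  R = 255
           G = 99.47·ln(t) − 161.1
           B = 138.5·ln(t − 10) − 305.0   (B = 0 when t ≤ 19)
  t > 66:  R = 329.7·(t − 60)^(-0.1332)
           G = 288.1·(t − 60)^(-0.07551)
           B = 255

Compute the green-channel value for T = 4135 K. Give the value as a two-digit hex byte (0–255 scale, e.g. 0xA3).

t = 4135/100 = 41.35; the t ≤ 66 branch applies.
G = 99.47·ln 41.35 − 161.1 = 99.47·3.7221 − 161.1 = 209.135.
Rounded: 209; in hex, 0xD1.

0xD1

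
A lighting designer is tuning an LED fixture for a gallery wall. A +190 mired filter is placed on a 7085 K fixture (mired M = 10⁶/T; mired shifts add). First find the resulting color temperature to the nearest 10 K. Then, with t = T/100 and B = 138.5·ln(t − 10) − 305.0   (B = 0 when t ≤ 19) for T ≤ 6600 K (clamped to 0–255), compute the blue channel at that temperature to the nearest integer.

M_in = 10⁶/7085 = 141.14; M_out = 141.14 + (+190) = 331.14.
T_out = 10⁶/331.14 = 3019.8 K → 3020 K; t = 30.2.
B = 138.5·ln(30.2 − 10) − 305.0 = 138.5·ln 20.2 − 305.0 = 138.5·3.0057 − 305.0 = 111.287.
Rounded: 111.

111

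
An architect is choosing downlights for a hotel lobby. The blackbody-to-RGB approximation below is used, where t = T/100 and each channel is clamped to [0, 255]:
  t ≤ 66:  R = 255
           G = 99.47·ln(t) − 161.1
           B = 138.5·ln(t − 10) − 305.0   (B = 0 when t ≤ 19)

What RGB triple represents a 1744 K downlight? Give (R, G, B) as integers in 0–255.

(255, 123, 0)

t = 1744/100 = 17.44; the t ≤ 66 branch applies.
R = 255 by definition for t ≤ 66.
G = 99.47·ln 17.44 − 161.1 = 99.47·2.8588 − 161.1 = 123.261.
t = 17.44 ≤ 19, so B = 0.
Rounded: (255, 123, 0).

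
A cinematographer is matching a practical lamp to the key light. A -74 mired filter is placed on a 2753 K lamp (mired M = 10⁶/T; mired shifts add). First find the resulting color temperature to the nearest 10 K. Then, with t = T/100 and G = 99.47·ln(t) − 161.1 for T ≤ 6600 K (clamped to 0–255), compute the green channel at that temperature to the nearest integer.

M_in = 10⁶/2753 = 363.24; M_out = 363.24 + (-74) = 289.24.
T_out = 10⁶/289.24 = 3457.3 K → 3460 K; t = 34.6.
G = 99.47·ln 34.6 − 161.1 = 99.47·3.5439 − 161.1 = 191.407.
Rounded: 191.

191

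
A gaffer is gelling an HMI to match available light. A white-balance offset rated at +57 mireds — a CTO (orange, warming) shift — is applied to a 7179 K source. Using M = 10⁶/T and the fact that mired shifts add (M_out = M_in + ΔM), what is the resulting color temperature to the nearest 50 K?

M_in = 10⁶/7179 = 139.30 mireds.
M_out = 139.30 + (+57) = 196.30 mireds.
T_out = 10⁶/196.30 = 5094.4 K → 5100 K.

5100 K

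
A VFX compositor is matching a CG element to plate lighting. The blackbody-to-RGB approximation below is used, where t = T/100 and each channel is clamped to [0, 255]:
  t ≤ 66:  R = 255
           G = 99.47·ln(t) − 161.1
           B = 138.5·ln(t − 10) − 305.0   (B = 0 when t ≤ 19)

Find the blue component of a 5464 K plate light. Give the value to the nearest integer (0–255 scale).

t = 5464/100 = 54.64; the t ≤ 66 branch applies.
B = 138.5·ln(54.64 − 10) − 305.0 = 138.5·ln 44.64 − 305.0 = 138.5·3.7986 − 305.0 = 221.110.
Rounded: 221.

221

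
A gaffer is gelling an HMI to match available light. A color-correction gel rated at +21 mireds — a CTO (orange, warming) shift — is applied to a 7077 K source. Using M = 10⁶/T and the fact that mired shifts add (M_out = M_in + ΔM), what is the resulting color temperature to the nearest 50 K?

M_in = 10⁶/7077 = 141.30 mireds.
M_out = 141.30 + (+21) = 162.30 mireds.
T_out = 10⁶/162.30 = 6161.3 K → 6150 K.

6150 K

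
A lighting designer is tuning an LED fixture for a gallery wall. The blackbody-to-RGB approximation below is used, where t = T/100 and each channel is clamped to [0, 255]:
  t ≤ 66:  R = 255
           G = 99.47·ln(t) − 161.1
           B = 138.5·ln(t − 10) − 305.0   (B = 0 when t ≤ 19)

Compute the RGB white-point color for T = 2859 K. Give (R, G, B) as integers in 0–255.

t = 2859/100 = 28.59; the t ≤ 66 branch applies.
R = 255 by definition for t ≤ 66.
G = 99.47·ln 28.59 − 161.1 = 99.47·3.3531 − 161.1 = 172.429.
B = 138.5·ln(28.59 − 10) − 305.0 = 138.5·ln 18.59 − 305.0 = 138.5·2.9226 − 305.0 = 99.783.
Rounded: (255, 172, 100).

(255, 172, 100)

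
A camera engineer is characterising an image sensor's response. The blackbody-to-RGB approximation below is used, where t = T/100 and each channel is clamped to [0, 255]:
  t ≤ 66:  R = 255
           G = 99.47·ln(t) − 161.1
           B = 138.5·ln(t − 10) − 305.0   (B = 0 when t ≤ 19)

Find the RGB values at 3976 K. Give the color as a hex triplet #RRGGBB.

#FFCDA5

t = 3976/100 = 39.76; the t ≤ 66 branch applies.
R = 255 by definition for t ≤ 66.
G = 99.47·ln 39.76 − 161.1 = 99.47·3.6829 − 161.1 = 205.234.
B = 138.5·ln(39.76 − 10) − 305.0 = 138.5·ln 29.76 − 305.0 = 138.5·3.3932 − 305.0 = 164.953.
Rounded: (255, 205, 165).
In hex: #FFCDA5.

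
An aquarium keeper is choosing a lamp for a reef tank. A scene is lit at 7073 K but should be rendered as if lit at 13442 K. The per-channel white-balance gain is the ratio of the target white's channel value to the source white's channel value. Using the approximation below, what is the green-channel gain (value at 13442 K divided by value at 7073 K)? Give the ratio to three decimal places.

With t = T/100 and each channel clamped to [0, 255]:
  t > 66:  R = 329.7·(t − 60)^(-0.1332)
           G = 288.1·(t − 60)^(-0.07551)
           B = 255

0.864

At 7073 K (t = 70.73):
  G = 288.1·(70.73 − 60)^(-0.07551) = 288.1·10.73^(-0.07551) = 288.1·0.83595 = 240.837.
At 13442 K (t = 134.42):
  G = 288.1·(134.42 − 60)^(-0.07551) = 288.1·74.42^(-0.07551) = 288.1·0.72222 = 208.071.
Gain = 208.071 / 240.837 = 0.8640 → 0.864.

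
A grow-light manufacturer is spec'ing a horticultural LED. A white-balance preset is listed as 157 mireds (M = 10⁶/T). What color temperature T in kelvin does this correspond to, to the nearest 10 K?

6370 K

T = 10⁶ / 157 = 6369.43 K → 6370 K.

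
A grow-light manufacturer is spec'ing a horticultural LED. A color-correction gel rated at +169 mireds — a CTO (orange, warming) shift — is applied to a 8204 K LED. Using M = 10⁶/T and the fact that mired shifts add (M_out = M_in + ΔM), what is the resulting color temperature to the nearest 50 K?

M_in = 10⁶/8204 = 121.89 mireds.
M_out = 121.89 + (+169) = 290.89 mireds.
T_out = 10⁶/290.89 = 3437.7 K → 3450 K.

3450 K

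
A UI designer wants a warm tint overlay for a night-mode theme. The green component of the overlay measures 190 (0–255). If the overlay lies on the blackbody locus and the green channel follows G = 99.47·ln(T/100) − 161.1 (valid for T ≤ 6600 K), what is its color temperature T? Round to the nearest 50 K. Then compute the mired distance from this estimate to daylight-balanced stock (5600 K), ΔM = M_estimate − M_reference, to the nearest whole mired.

+116 mireds

ln t = (190 + 161.1) / 99.47 = 3.5297.
t = e^3.5297 = 34.114.
T = 100·t = 3411 K → 3400 K to the nearest 50 K.
M_estimate = 10⁶/3400 = 294.12; M_reference = 10⁶/5600 = 178.57.
ΔM = 294.12 − 178.57 = 115.55 → +116 mireds.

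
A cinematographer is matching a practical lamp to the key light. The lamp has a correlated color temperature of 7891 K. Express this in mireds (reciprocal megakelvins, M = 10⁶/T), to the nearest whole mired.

127 mireds

M = 10⁶ / 7891 = 126.727 → 127 mireds.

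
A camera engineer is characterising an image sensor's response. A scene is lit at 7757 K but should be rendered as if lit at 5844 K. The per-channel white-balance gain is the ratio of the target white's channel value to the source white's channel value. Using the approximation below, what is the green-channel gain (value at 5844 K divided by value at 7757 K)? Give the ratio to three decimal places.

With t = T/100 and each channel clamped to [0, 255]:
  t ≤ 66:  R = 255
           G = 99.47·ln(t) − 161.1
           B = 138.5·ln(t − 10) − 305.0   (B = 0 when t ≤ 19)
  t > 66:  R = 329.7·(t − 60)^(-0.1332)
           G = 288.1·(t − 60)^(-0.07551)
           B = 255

1.050

At 7757 K (t = 77.57):
  G = 288.1·(77.57 − 60)^(-0.07551) = 288.1·17.57^(-0.07551) = 288.1·0.80539 = 232.033.
At 5844 K (t = 58.44):
  G = 99.47·ln 58.44 − 161.1 = 99.47·4.0680 − 161.1 = 243.544.
Gain = 243.544 / 232.033 = 1.0496 → 1.050.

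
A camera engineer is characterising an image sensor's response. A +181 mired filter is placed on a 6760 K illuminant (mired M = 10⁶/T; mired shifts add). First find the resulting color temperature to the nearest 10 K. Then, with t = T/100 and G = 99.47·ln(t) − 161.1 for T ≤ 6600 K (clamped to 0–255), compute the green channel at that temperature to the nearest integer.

179

M_in = 10⁶/6760 = 147.93; M_out = 147.93 + (+181) = 328.93.
T_out = 10⁶/328.93 = 3040.2 K → 3040 K; t = 30.4.
G = 99.47·ln 30.4 − 161.1 = 99.47·3.4144 − 161.1 = 178.535.
Rounded: 179.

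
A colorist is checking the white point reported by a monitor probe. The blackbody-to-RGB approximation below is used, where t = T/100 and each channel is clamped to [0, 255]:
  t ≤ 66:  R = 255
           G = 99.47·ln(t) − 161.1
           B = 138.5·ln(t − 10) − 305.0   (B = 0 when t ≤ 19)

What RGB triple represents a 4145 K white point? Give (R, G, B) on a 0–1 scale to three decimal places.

(1.000, 0.821, 0.677)

t = 4145/100 = 41.45; the t ≤ 66 branch applies.
R = 255 by definition for t ≤ 66.
G = 99.47·ln 41.45 − 161.1 = 99.47·3.7245 − 161.1 = 209.375.
B = 138.5·ln(41.45 − 10) − 305.0 = 138.5·ln 31.45 − 305.0 = 138.5·3.4484 − 305.0 = 172.603.
Dividing each by 255: (1.0000, 0.8211, 0.6769) → (1.000, 0.821, 0.677).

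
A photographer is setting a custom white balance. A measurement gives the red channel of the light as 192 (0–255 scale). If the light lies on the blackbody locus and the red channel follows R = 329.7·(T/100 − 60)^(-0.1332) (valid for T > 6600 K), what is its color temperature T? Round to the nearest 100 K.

(t − 60)^(-0.1332) = 192/329.7 = 0.58235.
t − 60 = 0.58235^(1/-0.1332) = 0.58235^(-7.508) = 57.929, so t = 117.929.
T = 100·t = 11793 K → 11800 K to the nearest 100 K.

11800 K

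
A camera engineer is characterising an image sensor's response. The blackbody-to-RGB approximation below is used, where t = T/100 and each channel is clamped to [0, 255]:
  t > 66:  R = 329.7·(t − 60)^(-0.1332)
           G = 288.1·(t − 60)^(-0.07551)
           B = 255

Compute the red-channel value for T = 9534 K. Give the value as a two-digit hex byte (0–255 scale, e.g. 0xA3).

t = 9534/100 = 95.34; the t > 66 branch applies.
R = 329.7·(95.34 − 60)^(-0.1332) = 329.7·35.34^(-0.1332) = 329.7·0.62197 = 205.064.
Rounded: 205; in hex, 0xCD.

0xCD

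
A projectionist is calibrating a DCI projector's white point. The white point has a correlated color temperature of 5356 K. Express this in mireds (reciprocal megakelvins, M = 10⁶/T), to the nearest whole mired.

M = 10⁶ / 5356 = 186.706 → 187 mireds.

187 mireds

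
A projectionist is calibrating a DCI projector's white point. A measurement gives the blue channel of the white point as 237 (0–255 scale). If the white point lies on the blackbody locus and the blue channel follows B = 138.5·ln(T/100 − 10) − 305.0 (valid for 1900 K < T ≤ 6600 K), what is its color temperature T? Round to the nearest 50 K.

ln(t − 10) = (237 + 305.0) / 138.5 = 3.9134.
t − 10 = e^3.9134 = 50.067, so t = 60.067.
T = 100·t = 6007 K → 6000 K to the nearest 50 K.

6000 K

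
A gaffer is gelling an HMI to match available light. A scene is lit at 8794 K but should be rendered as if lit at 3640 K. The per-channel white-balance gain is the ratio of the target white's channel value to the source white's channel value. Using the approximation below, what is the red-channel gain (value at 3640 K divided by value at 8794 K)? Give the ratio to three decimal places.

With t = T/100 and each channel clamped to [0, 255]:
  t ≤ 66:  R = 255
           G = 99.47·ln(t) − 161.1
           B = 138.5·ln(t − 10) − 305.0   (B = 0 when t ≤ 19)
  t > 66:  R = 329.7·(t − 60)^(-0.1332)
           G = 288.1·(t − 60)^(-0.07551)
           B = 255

1.205

At 8794 K (t = 87.94):
  R = 329.7·(87.94 − 60)^(-0.1332) = 329.7·27.94^(-0.1332) = 329.7·0.64175 = 211.583.
At 3640 K (t = 36.4):
  R = 255 by definition for t ≤ 66.
Gain = 255.000 / 211.583 = 1.2052 → 1.205.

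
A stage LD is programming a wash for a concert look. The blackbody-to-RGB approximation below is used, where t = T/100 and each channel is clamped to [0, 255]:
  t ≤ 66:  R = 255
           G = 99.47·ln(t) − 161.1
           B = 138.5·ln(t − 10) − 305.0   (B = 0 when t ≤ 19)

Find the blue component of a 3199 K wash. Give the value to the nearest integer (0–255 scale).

123

t = 3199/100 = 31.99; the t ≤ 66 branch applies.
B = 138.5·ln(31.99 − 10) − 305.0 = 138.5·ln 21.99 − 305.0 = 138.5·3.0906 − 305.0 = 123.046.
Rounded: 123.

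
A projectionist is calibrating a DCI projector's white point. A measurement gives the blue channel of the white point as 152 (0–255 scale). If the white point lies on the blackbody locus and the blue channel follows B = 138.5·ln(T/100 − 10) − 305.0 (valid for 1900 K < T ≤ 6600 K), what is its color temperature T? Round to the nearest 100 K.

3700 K

ln(t − 10) = (152 + 305.0) / 138.5 = 3.2996.
t − 10 = e^3.2996 = 27.103, so t = 37.103.
T = 100·t = 3710 K → 3700 K to the nearest 100 K.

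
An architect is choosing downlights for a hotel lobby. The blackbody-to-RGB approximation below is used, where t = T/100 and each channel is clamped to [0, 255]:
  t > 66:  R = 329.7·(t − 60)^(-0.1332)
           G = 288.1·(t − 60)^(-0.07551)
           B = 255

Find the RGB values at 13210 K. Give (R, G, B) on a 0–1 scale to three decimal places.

(0.731, 0.818, 1.000)

t = 13210/100 = 132.1; the t > 66 branch applies.
R = 329.7·(132.1 − 60)^(-0.1332) = 329.7·72.1^(-0.1332) = 329.7·0.56562 = 186.484.
G = 288.1·(132.1 − 60)^(-0.07551) = 288.1·72.1^(-0.07551) = 288.1·0.72395 = 208.569.
B = 255 by definition for t > 66.
Dividing each by 255: (0.7313, 0.8179, 1.0000) → (0.731, 0.818, 1.000).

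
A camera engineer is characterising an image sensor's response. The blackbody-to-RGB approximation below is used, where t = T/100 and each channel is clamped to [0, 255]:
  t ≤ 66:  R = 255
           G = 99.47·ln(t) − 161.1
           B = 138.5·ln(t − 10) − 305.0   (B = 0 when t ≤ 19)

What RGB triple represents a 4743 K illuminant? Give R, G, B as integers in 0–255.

t = 4743/100 = 47.43; the t ≤ 66 branch applies.
R = 255 by definition for t ≤ 66.
G = 99.47·ln 47.43 − 161.1 = 99.47·3.8593 − 161.1 = 222.780.
B = 138.5·ln(47.43 − 10) − 305.0 = 138.5·ln 37.43 − 305.0 = 138.5·3.6225 − 305.0 = 196.712.
Rounded: (255, 223, 197).

R=255, G=223, B=197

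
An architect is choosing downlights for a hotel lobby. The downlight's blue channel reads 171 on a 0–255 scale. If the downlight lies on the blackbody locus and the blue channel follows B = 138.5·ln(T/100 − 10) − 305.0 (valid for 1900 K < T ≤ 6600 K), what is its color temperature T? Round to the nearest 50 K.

ln(t − 10) = (171 + 305.0) / 138.5 = 3.4368.
t − 10 = e^3.4368 = 31.088, so t = 41.088.
T = 100·t = 4109 K → 4100 K to the nearest 50 K.

4100 K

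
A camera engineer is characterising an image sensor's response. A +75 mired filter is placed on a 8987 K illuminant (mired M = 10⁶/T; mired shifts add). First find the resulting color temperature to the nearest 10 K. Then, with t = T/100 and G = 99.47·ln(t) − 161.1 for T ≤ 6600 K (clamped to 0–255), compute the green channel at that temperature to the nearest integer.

M_in = 10⁶/8987 = 111.27; M_out = 111.27 + (+75) = 186.27.
T_out = 10⁶/186.27 = 5368.5 K → 5370 K; t = 53.7.
G = 99.47·ln 53.7 − 161.1 = 99.47·3.9834 − 161.1 = 235.130.
Rounded: 235.

235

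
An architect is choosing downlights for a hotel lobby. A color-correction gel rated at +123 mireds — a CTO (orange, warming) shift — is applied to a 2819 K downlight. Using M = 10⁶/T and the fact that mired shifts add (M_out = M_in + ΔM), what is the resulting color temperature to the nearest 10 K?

M_in = 10⁶/2819 = 354.74 mireds.
M_out = 354.74 + (+123) = 477.74 mireds.
T_out = 10⁶/477.74 = 2093.2 K → 2090 K.

2090 K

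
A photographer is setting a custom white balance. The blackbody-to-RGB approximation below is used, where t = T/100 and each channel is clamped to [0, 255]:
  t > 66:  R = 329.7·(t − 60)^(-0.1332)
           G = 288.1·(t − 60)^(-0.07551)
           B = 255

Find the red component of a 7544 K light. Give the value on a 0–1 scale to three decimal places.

t = 7544/100 = 75.44; the t > 66 branch applies.
R = 329.7·(75.44 − 60)^(-0.1332) = 329.7·15.44^(-0.1332) = 329.7·0.69450 = 228.977.
On a 0–1 scale: 228.977/255 = 0.8979 → 0.898.

0.898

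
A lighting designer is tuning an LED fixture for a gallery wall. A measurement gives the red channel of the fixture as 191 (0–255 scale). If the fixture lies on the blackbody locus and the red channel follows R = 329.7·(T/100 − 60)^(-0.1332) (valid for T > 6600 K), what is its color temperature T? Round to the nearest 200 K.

(t − 60)^(-0.1332) = 191/329.7 = 0.57931.
t − 60 = 0.57931^(1/-0.1332) = 0.57931^(-7.508) = 60.245, so t = 120.245.
T = 100·t = 12025 K → 12000 K to the nearest 200 K.

12000 K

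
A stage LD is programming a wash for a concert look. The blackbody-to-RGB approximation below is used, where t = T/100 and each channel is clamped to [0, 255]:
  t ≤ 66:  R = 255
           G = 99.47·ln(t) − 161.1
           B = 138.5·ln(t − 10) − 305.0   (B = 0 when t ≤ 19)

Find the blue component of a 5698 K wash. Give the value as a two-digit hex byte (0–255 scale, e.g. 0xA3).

t = 5698/100 = 56.98; the t ≤ 66 branch applies.
B = 138.5·ln(56.98 − 10) − 305.0 = 138.5·ln 46.98 − 305.0 = 138.5·3.8497 − 305.0 = 228.186.
Rounded: 228; in hex, 0xE4.

0xE4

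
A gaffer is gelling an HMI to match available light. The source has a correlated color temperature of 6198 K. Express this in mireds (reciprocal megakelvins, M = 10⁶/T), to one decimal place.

M = 10⁶ / 6198 = 161.342 → 161.3 mireds.

161.3 mireds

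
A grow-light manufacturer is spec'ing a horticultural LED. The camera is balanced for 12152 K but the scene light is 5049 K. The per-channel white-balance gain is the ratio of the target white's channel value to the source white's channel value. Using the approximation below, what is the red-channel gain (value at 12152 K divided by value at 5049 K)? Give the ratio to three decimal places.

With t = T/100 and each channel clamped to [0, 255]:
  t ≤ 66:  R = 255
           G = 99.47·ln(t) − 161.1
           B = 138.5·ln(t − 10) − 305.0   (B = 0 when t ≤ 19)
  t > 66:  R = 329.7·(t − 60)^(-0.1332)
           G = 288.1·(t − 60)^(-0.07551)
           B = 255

At 5049 K (t = 50.49):
  R = 255 by definition for t ≤ 66.
At 12152 K (t = 121.52):
  R = 329.7·(121.52 − 60)^(-0.1332) = 329.7·61.52^(-0.1332) = 329.7·0.57770 = 190.468.
Gain = 190.468 / 255.000 = 0.7469 → 0.747.

0.747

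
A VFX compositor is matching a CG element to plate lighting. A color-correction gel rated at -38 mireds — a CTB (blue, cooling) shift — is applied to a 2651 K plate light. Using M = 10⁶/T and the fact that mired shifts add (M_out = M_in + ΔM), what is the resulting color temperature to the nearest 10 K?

2950 K

M_in = 10⁶/2651 = 377.22 mireds.
M_out = 377.22 + (-38) = 339.22 mireds.
T_out = 10⁶/339.22 = 2948.0 K → 2950 K.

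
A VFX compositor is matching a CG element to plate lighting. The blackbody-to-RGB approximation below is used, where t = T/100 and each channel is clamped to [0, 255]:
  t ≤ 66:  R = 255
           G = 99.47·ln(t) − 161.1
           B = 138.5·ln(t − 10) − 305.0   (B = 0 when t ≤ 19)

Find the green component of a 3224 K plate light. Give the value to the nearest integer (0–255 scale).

184

t = 3224/100 = 32.24; the t ≤ 66 branch applies.
G = 99.47·ln 32.24 − 161.1 = 99.47·3.4732 − 161.1 = 184.380.
Rounded: 184.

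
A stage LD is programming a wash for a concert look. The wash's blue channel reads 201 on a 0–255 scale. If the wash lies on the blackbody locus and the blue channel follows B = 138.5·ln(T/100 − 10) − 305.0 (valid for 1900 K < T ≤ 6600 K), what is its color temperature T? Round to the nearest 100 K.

ln(t − 10) = (201 + 305.0) / 138.5 = 3.6534.
t − 10 = e^3.6534 = 38.607, so t = 48.607.
T = 100·t = 4861 K → 4900 K to the nearest 100 K.

4900 K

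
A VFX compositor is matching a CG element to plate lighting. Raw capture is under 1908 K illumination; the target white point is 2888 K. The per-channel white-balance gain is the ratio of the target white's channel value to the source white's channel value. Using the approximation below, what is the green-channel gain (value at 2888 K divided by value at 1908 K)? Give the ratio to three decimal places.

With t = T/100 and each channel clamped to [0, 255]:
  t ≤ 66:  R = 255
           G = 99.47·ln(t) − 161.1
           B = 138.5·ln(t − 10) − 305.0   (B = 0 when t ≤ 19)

At 1908 K (t = 19.08):
  G = 99.47·ln 19.08 − 161.1 = 99.47·2.9486 − 161.1 = 132.201.
At 2888 K (t = 28.88):
  G = 99.47·ln 28.88 − 161.1 = 99.47·3.3631 − 161.1 = 173.432.
Gain = 173.432 / 132.201 = 1.3119 → 1.312.

1.312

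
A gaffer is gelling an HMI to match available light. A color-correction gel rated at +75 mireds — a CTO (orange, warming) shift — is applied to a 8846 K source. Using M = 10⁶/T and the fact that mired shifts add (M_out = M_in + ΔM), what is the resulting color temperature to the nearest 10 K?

5320 K

M_in = 10⁶/8846 = 113.05 mireds.
M_out = 113.05 + (+75) = 188.05 mireds.
T_out = 10⁶/188.05 = 5317.9 K → 5320 K.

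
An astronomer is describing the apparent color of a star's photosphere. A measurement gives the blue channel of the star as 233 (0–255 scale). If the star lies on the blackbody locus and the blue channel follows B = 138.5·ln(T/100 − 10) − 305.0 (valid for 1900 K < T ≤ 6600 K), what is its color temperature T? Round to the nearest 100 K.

5900 K

ln(t − 10) = (233 + 305.0) / 138.5 = 3.8845.
t − 10 = e^3.8845 = 48.641, so t = 58.641.
T = 100·t = 5864 K → 5900 K to the nearest 100 K.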